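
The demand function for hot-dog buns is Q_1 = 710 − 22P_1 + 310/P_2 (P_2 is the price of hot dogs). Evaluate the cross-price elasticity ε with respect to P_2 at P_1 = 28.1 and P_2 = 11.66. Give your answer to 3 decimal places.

-0.225

At P_1 = 28.1 and P_2 = 11.66: Q_1 = 118.387.
∂Q_1/∂P_2 = −310/P_2² = -2.2802.
ε = (∂Q_1/∂P_2)(P_2/Q_1) = -2.2802 × (11.66/118.387) ≈ -0.225.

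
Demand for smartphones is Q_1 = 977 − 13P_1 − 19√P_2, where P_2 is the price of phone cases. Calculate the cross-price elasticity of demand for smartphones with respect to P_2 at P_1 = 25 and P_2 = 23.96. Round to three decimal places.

-0.083

At P_1 = 25 and P_2 = 23.96: Q_1 = 558.997.
∂Q_1/∂P_2 = -19/(2√P_2) = -19/(2√23.96) = -1.9408.
ε = (∂Q_1/∂P_2)(P_2/Q_1) = -1.9408 × (23.96/558.997) ≈ -0.083.
ε < 0: complements.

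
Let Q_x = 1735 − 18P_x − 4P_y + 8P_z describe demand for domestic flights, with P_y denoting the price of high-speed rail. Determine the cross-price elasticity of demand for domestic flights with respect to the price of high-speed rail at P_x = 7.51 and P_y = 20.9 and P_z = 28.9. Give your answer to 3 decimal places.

At P_x = 7.51 and P_y = 20.9 and P_z = 28.9: Q_x = 1747.42.
∂Q_x/∂P_y = -4.
ε = (∂Q_x/∂P_y)(P_y/Q_x) = -4 × (20.9/1747.42) ≈ -0.048.

-0.048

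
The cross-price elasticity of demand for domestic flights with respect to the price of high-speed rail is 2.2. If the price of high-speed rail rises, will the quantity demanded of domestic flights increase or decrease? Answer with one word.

ε > 0 and the price of high-speed rail rises, so the quantity of domestic flights moves in the same direction: it increases.

increase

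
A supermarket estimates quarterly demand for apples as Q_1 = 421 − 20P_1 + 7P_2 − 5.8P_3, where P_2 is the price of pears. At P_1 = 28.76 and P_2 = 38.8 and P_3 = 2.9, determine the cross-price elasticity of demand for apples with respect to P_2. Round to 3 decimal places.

At P_1 = 28.76 and P_2 = 38.8 and P_3 = 2.9: Q_1 = 100.58.
∂Q_1/∂P_2 = 7.
ε = (∂Q_1/∂P_2)(P_2/Q_1) = 7 × (38.8/100.58) ≈ 2.700.
Since ε > 0, apples and pears are substitutes.

2.700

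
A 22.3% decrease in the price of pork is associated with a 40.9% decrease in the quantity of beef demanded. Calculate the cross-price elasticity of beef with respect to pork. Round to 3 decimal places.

ε = (%ΔQ of beef) / (%ΔP of pork) = (-40.9%) / (-22.3%) ≈ 1.834.
Positive cross-price elasticity: substitutes.

1.834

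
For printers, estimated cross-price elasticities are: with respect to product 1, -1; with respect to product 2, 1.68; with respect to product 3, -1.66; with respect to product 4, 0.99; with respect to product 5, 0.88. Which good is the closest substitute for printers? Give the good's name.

product 2

Substitutes have ε > 0. Among the positive values, 1.68 (product 2) is largest.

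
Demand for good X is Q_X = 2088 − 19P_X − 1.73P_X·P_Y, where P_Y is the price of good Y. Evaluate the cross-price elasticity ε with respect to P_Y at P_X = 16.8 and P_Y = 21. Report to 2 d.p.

-0.53

At P_X = 16.8 and P_Y = 21: Q_X = 1158.456.
∂Q_X/∂P_Y = -1.73P_X = -1.73(16.8) = -29.0640.
ε = (∂Q_X/∂P_Y)(P_Y/Q_X) = -29.0640 × (21/1158.456) ≈ -0.53.
ε < 0: complements.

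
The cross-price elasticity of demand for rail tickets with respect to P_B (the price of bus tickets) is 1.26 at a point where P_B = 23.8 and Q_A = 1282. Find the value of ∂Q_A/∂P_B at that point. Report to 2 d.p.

ε = (∂Q_A/∂P_B)·(P_B/Q_A) ⇒ ∂Q_A/∂P_B = ε·Q_A/P_B = 1.26 × 1282/23.8 ≈ 67.87.

67.87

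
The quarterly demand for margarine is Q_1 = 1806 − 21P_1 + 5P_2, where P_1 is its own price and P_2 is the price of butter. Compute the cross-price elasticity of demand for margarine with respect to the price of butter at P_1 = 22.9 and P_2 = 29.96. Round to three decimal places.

0.102

At P_1 = 22.9 and P_2 = 29.96: Q_1 = 1474.9.
∂Q_1/∂P_2 = 5.
ε = (∂Q_1/∂P_2)(P_2/Q_1) = 5 × (29.96/1474.9) ≈ 0.102.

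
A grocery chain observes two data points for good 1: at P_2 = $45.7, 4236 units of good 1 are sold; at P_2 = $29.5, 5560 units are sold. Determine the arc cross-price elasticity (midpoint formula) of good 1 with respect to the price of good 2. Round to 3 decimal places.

ΔQ_1 = 5560 − 4236 = 1324; ΔP_2 = 29.5 − 45.7 = -16.2.
Midpoints: Q̄_1 = 4898.0, P̄_2 = 37.60.
ε = (ΔQ_1/Q̄_1)/(ΔP_2/P̄_2) = (1324/4898.0)/(-16.2/37.60) ≈ -0.627.
ε < 0: good 1 and good 2 are complements.

-0.627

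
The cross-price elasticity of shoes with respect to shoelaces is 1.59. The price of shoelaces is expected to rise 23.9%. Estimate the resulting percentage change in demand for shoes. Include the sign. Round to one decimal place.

38.0%

%ΔQ ≈ ε × %ΔP of shoelaces = 1.59 × (23.9%) = 38.0%.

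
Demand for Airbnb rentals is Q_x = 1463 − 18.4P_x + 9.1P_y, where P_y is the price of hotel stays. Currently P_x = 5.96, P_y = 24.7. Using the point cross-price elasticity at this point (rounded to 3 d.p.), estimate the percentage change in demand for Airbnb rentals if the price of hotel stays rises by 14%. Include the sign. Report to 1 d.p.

At P_x = 5.96, P_y = 24.7: Q_x = 1578.106.
∂Q_x/∂P_y = 9.1.
ε = (∂Q_x/∂P_y)(P_y/Q_x) = 9.1000 × 24.7/1578.106 ≈ 0.142.
%ΔQ_x ≈ ε × %ΔP_y = 0.142 × (14%) = 2.0%.

2.0%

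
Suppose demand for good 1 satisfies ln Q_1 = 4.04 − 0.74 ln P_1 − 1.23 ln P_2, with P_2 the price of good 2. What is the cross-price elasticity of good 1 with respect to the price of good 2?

In a log-linear (constant-elasticity) demand function, the coefficient on ln P_2 is the cross-price elasticity.
ε = -1.23. Negative, so good 1 and good 2 are complements.

-1.23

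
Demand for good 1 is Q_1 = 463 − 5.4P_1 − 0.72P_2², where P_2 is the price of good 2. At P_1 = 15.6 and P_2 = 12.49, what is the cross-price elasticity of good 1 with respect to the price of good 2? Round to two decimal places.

At P_1 = 15.6 and P_2 = 12.49: Q_1 = 266.440.
∂Q_1/∂P_2 = -1.44P_2 = -1.44(12.49) = -17.9856.
ε = (∂Q_1/∂P_2)(P_2/Q_1) = -17.9856 × (12.49/266.440) ≈ -0.84.
ε < 0: complements.

-0.84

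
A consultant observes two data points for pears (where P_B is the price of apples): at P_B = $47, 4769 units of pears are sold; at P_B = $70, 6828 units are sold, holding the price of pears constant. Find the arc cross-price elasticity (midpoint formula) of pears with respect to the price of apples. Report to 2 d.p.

0.90

ΔQ_A = 6828 − 4769 = 2059; ΔP_B = 70 − 47 = 23.
Midpoints: Q̄_A = 5798.5, P̄_B = 58.50.
ε = (ΔQ_A/Q̄_A)/(ΔP_B/P̄_B) = (2059/5798.5)/(23/58.50) ≈ 0.90.
ε > 0: pears and apples are substitutes.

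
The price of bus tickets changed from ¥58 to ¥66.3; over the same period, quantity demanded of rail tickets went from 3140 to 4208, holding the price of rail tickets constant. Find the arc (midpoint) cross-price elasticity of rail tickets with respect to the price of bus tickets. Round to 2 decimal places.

2.18

ΔQ_A = 4208 − 3140 = 1068; ΔP_B = 66.3 − 58 = 8.3.
Midpoints: Q̄_A = 3674.0, P̄_B = 62.15.
ε = (ΔQ_A/Q̄_A)/(ΔP_B/P̄_B) = (1068/3674.0)/(8.3/62.15) ≈ 2.18.
ε > 0: rail tickets and bus tickets are substitutes.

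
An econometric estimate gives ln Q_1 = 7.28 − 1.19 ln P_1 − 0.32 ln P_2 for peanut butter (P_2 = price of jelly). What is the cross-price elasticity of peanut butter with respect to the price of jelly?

In a log-linear (constant-elasticity) demand function, the coefficient on ln P_2 is the cross-price elasticity.
ε = -0.32. Negative, so peanut butter and jelly are complements.

-0.32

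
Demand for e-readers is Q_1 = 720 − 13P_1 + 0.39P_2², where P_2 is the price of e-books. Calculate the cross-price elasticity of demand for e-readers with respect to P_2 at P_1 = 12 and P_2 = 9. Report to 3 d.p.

0.106

At P_1 = 12 and P_2 = 9: Q_1 = 595.59.
∂Q_1/∂P_2 = 0.78P_2 = 0.78(9) = 7.0200.
ε = (∂Q_1/∂P_2)(P_2/Q_1) = 7.0200 × (9/595.59) ≈ 0.106.
ε > 0: substitutes.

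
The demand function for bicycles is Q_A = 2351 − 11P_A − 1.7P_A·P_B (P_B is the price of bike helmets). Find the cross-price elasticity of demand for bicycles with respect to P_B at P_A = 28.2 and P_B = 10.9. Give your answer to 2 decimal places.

-0.34

At P_A = 28.2 and P_B = 10.9: Q_A = 1518.254.
∂Q_A/∂P_B = -1.7P_A = -1.7(28.2) = -47.9400.
ε = (∂Q_A/∂P_B)(P_B/Q_A) = -47.9400 × (10.9/1518.254) ≈ -0.34.
ε < 0: complements.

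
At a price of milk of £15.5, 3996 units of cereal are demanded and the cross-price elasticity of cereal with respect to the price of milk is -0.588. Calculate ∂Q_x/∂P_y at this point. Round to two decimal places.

ε = (∂Q_x/∂P_y)·(P_y/Q_x) ⇒ ∂Q_x/∂P_y = ε·Q_x/P_y = -0.588 × 3996/15.5 ≈ -151.59.

-151.59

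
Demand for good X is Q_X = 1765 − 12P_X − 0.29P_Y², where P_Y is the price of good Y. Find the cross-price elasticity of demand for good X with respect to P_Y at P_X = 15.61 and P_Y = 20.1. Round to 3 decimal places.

-0.160

At P_X = 15.61 and P_Y = 20.1: Q_X = 1460.517.
∂Q_X/∂P_Y = -0.58P_Y = -0.58(20.1) = -11.6580.
ε = (∂Q_X/∂P_Y)(P_Y/Q_X) = -11.6580 × (20.1/1460.517) ≈ -0.160.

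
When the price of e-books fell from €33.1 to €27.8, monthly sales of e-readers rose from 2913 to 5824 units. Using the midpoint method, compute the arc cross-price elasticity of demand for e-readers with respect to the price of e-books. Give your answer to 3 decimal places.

ΔQ_A = 5824 − 2913 = 2911; ΔP_B = 27.8 − 33.1 = -5.3.
Midpoints: Q̄_A = 4368.5, P̄_B = 30.45.
ε = (ΔQ_A/Q̄_A)/(ΔP_B/P̄_B) = (2911/4368.5)/(-5.3/30.45) ≈ -3.828.
ε < 0: e-readers and e-books are complements.

-3.828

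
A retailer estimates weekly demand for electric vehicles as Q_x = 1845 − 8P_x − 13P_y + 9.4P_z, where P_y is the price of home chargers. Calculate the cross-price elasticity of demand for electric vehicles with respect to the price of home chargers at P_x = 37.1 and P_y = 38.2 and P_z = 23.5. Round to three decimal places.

-0.390

At P_x = 37.1 and P_y = 38.2 and P_z = 23.5: Q_x = 1272.5.
∂Q_x/∂P_y = -13.
ε = (∂Q_x/∂P_y)(P_y/Q_x) = -13 × (38.2/1272.5) ≈ -0.390.
Since ε < 0, electric vehicles and home chargers are complements.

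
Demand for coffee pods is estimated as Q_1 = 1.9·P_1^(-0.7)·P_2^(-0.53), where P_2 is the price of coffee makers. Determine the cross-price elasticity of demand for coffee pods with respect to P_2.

In a log-linear (constant-elasticity) demand function, the coefficient on the exponent of P_2 is the cross-price elasticity.
ε = -0.53. Negative, so coffee pods and coffee makers are complements.

-0.53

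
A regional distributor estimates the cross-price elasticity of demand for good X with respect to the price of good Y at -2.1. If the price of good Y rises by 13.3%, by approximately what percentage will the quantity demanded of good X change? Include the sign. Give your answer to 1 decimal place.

%ΔQ ≈ ε × %ΔP of good Y = -2.1 × (13.3%) = -27.9%.

-27.9%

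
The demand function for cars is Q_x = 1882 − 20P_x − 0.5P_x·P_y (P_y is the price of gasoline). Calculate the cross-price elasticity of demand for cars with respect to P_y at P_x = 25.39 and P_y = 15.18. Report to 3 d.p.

At P_x = 25.39 and P_y = 15.18: Q_x = 1181.490.
∂Q_x/∂P_y = -0.5P_x = -0.5(25.39) = -12.6950.
ε = (∂Q_x/∂P_y)(P_y/Q_x) = -12.6950 × (15.18/1181.490) ≈ -0.163.
ε < 0: complements.

-0.163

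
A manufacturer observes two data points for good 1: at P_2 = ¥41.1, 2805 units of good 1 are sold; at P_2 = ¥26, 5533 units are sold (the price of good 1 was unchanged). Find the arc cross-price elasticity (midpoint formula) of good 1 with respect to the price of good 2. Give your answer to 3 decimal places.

-1.454

ΔQ_1 = 5533 − 2805 = 2728; ΔP_2 = 26 − 41.1 = -15.1.
Midpoints: Q̄_1 = 4169.0, P̄_2 = 33.55.
ε = (ΔQ_1/Q̄_1)/(ΔP_2/P̄_2) = (2728/4169.0)/(-15.1/33.55) ≈ -1.454.
ε < 0: good 1 and good 2 are complements.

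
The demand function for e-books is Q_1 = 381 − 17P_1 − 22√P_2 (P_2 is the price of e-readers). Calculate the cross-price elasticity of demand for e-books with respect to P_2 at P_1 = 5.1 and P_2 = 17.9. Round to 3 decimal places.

-0.231

At P_1 = 5.1 and P_2 = 17.9: Q_1 = 201.222.
∂Q_1/∂P_2 = -22/(2√P_2) = -22/(2√17.9) = -2.6000.
ε = (∂Q_1/∂P_2)(P_2/Q_1) = -2.6000 × (17.9/201.222) ≈ -0.231.
ε < 0: complements.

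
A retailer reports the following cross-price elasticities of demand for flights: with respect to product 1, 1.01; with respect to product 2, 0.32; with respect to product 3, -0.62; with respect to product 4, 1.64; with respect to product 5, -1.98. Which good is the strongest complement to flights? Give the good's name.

product 5

Complements have ε < 0. The most negative value is -1.98 (product 5).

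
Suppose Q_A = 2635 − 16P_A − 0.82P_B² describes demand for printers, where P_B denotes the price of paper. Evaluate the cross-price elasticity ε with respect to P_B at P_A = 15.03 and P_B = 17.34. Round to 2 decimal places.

At P_A = 15.03 and P_B = 17.34: Q_A = 2147.966.
∂Q_A/∂P_B = -1.64P_B = -1.64(17.34) = -28.4376.
ε = (∂Q_A/∂P_B)(P_B/Q_A) = -28.4376 × (17.34/2147.966) ≈ -0.23.
ε < 0: complements.

-0.23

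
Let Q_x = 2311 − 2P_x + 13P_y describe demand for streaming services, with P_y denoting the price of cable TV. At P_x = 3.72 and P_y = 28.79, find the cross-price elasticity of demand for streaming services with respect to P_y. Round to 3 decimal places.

At P_x = 3.72 and P_y = 28.79: Q_x = 2677.83.
∂Q_x/∂P_y = 13.
ε = (∂Q_x/∂P_y)(P_y/Q_x) = 13 × (28.79/2677.83) ≈ 0.140.
Since ε > 0, streaming services and cable TV are substitutes.

0.140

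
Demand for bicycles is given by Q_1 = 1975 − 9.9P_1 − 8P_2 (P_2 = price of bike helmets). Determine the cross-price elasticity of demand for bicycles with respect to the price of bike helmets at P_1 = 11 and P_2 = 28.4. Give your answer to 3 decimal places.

At P_1 = 11 and P_2 = 28.4: Q_1 = 1638.9.
∂Q_1/∂P_2 = -8.
ε = (∂Q_1/∂P_2)(P_2/Q_1) = -8 × (28.4/1638.9) ≈ -0.139.
Since ε < 0, bicycles and bike helmets are complements.

-0.139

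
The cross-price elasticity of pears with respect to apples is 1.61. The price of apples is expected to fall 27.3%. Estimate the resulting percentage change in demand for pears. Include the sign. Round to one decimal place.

-44.0%

%ΔQ ≈ ε × %ΔP of apples = 1.61 × (-27.3%) = -44.0%.
Demand for pears falls by about 44.0%.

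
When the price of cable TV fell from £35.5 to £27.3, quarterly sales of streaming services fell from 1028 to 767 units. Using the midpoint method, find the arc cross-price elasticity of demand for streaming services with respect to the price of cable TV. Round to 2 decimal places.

ΔQ_A = 767 − 1028 = -261; ΔP_B = 27.3 − 35.5 = -8.2.
Midpoints: Q̄_A = 897.5, P̄_B = 31.40.
ε = (ΔQ_A/Q̄_A)/(ΔP_B/P̄_B) = (-261/897.5)/(-8.2/31.40) ≈ 1.11.

1.11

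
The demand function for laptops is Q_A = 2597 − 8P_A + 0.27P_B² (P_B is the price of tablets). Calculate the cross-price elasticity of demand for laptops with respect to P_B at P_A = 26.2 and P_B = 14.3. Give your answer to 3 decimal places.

At P_A = 26.2 and P_B = 14.3: Q_A = 2442.612.
∂Q_A/∂P_B = 0.54P_B = 0.54(14.3) = 7.7220.
ε = (∂Q_A/∂P_B)(P_B/Q_A) = 7.7220 × (14.3/2442.612) ≈ 0.045.
ε > 0: substitutes.

0.045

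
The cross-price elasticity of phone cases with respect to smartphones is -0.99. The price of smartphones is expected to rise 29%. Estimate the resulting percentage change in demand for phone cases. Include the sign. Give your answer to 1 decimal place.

%ΔQ ≈ ε × %ΔP of smartphones = -0.99 × (29%) = -28.7%.

-28.7%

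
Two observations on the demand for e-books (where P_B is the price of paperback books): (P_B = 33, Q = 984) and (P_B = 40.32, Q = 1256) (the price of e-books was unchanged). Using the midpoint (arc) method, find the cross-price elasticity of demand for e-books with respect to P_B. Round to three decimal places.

1.216

ΔQ_A = 1256 − 984 = 272; ΔP_B = 40.32 − 33 = 7.32.
Midpoints: Q̄_A = 1120.0, P̄_B = 36.66.
ε = (ΔQ_A/Q̄_A)/(ΔP_B/P̄_B) = (272/1120.0)/(7.32/36.66) ≈ 1.216.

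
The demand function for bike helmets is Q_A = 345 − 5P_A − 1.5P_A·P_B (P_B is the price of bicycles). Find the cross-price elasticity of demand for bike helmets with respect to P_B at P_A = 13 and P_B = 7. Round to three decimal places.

At P_A = 13 and P_B = 7: Q_A = 143.5.
∂Q_A/∂P_B = -1.5P_A = -1.5(13) = -19.5000.
ε = (∂Q_A/∂P_B)(P_B/Q_A) = -19.5000 × (7/143.5) ≈ -0.951.

-0.951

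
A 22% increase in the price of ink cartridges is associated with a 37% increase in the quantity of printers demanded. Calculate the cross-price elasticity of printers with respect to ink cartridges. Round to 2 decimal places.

1.68

ε = (%ΔQ of printers) / (%ΔP of ink cartridges) = (37%) / (22%) ≈ 1.68.
Positive cross-price elasticity: substitutes.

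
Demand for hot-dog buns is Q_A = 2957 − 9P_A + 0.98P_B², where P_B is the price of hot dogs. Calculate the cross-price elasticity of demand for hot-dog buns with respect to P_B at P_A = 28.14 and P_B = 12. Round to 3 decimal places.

0.099

At P_A = 28.14 and P_B = 12: Q_A = 2844.86.
∂Q_A/∂P_B = 1.96P_B = 1.96(12) = 23.5200.
ε = (∂Q_A/∂P_B)(P_B/Q_A) = 23.5200 × (12/2844.86) ≈ 0.099.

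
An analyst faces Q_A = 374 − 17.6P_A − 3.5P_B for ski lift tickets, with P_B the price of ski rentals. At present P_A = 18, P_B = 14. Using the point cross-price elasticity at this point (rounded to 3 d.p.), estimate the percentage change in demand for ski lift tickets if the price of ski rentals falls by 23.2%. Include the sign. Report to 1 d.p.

138.6%

At P_A = 18, P_B = 14: Q_A = 8.2.
∂Q_A/∂P_B = -3.5.
ε = (∂Q_A/∂P_B)(P_B/Q_A) = -3.5000 × 14/8.2 ≈ -5.976.
%ΔQ_A ≈ ε × %ΔP_B = -5.976 × (-23.2%) = 138.6%.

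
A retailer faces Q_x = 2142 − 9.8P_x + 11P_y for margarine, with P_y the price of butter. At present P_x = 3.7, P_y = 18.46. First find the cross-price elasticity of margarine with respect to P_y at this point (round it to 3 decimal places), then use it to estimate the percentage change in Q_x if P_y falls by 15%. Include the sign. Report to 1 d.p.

-1.3%

At P_x = 3.7, P_y = 18.46: Q_x = 2308.8.
∂Q_x/∂P_y = 11.
ε = (∂Q_x/∂P_y)(P_y/Q_x) = 11.0000 × 18.46/2308.8 ≈ 0.088.
%ΔQ_x ≈ ε × %ΔP_y = 0.088 × (-15%) = -1.3%.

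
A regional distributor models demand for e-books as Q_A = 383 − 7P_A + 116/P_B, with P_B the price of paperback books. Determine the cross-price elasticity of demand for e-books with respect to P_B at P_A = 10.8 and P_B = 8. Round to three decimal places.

-0.045

At P_A = 10.8 and P_B = 8: Q_A = 321.9.
∂Q_A/∂P_B = −116/P_B² = -1.8125.
ε = (∂Q_A/∂P_B)(P_B/Q_A) = -1.8125 × (8/321.9) ≈ -0.045.
ε < 0: complements.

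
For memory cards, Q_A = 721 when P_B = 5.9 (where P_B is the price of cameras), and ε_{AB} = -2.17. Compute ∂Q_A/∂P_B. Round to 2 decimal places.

-265.18

ε = (∂Q_A/∂P_B)·(P_B/Q_A) ⇒ ∂Q_A/∂P_B = ε·Q_A/P_B = -2.17 × 721/5.9 ≈ -265.18.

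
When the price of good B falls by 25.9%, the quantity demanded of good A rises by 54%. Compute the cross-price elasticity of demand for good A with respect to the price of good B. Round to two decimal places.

-2.08

ε = (%ΔQ of good A) / (%ΔP of good B) = (54%) / (-25.9%) ≈ -2.08.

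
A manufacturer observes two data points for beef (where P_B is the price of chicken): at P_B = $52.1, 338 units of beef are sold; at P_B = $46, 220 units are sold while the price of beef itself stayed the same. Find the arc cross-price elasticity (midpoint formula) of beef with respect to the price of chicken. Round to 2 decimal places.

ΔQ_A = 220 − 338 = -118; ΔP_B = 46 − 52.1 = -6.1.
Midpoints: Q̄_A = 279.0, P̄_B = 49.05.
ε = (ΔQ_A/Q̄_A)/(ΔP_B/P̄_B) = (-118/279.0)/(-6.1/49.05) ≈ 3.40.

3.40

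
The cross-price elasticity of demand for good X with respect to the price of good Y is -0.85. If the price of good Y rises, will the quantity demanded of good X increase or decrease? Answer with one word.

ε < 0 and the price of good Y rises, so the quantity of good X moves in the opposite direction: it decreases.

decrease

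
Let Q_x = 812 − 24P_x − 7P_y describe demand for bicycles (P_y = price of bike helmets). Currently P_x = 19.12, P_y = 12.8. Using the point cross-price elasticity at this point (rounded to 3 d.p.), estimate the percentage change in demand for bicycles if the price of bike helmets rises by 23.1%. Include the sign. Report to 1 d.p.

At P_x = 19.12, P_y = 12.8: Q_x = 263.52.
∂Q_x/∂P_y = -7.
ε = (∂Q_x/∂P_y)(P_y/Q_x) = -7.0000 × 12.8/263.52 ≈ -0.340.
%ΔQ_x ≈ ε × %ΔP_y = -0.340 × (23.1%) = -7.9%.

-7.9%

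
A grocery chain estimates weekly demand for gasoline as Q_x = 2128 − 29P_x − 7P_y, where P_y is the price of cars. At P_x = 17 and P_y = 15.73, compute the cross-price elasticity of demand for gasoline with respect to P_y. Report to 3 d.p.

-0.072

At P_x = 17 and P_y = 15.73: Q_x = 1524.89.
∂Q_x/∂P_y = -7.
ε = (∂Q_x/∂P_y)(P_y/Q_x) = -7 × (15.73/1524.89) ≈ -0.072.
Since ε < 0, gasoline and cars are complements.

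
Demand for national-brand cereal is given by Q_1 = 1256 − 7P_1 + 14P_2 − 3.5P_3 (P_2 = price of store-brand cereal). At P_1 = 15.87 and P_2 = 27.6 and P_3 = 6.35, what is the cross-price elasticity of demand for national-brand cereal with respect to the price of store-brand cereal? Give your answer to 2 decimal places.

0.26

At P_1 = 15.87 and P_2 = 27.6 and P_3 = 6.35: Q_1 = 1509.085.
∂Q_1/∂P_2 = 14.
ε = (∂Q_1/∂P_2)(P_2/Q_1) = 14 × (27.6/1509.085) ≈ 0.26.
Since ε > 0, national-brand cereal and store-brand cereal are substitutes.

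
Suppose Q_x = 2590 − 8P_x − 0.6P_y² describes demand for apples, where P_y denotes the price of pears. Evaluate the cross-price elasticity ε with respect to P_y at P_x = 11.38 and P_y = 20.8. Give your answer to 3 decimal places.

-0.232

At P_x = 11.38 and P_y = 20.8: Q_x = 2239.376.
∂Q_x/∂P_y = -1.2P_y = -1.2(20.8) = -24.9600.
ε = (∂Q_x/∂P_y)(P_y/Q_x) = -24.9600 × (20.8/2239.376) ≈ -0.232.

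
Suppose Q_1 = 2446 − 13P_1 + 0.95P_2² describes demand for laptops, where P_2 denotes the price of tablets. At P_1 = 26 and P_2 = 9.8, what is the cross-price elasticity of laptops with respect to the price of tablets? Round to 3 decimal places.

0.083

At P_1 = 26 and P_2 = 9.8: Q_1 = 2199.238.
∂Q_1/∂P_2 = 1.9P_2 = 1.9(9.8) = 18.6200.
ε = (∂Q_1/∂P_2)(P_2/Q_1) = 18.6200 × (9.8/2199.238) ≈ 0.083.
ε > 0: substitutes.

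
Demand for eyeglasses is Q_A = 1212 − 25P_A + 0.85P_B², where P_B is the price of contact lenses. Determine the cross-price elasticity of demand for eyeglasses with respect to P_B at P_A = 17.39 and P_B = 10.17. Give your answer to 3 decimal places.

0.203

At P_A = 17.39 and P_B = 10.17: Q_A = 865.165.
∂Q_A/∂P_B = 1.7P_B = 1.7(10.17) = 17.2890.
ε = (∂Q_A/∂P_B)(P_B/Q_A) = 17.2890 × (10.17/865.165) ≈ 0.203.
ε > 0: substitutes.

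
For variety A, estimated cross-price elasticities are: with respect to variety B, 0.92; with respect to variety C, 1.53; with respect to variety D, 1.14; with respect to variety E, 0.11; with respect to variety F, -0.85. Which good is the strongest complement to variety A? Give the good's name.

variety F

Complements have ε < 0. The most negative value is -0.85 (variety F).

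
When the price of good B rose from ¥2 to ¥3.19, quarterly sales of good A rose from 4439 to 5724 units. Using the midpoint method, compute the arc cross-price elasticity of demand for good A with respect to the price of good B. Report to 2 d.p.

ΔQ_A = 5724 − 4439 = 1285; ΔP_B = 3.19 − 2 = 1.19.
Midpoints: Q̄_A = 5081.5, P̄_B = 2.59.
ε = (ΔQ_A/Q̄_A)/(ΔP_B/P̄_B) = (1285/5081.5)/(1.19/2.59) ≈ 0.55.

0.55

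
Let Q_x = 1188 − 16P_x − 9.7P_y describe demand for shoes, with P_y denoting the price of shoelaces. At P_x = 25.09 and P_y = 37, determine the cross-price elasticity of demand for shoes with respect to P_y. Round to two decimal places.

At P_x = 25.09 and P_y = 37: Q_x = 427.66.
∂Q_x/∂P_y = -9.7.
ε = (∂Q_x/∂P_y)(P_y/Q_x) = -9.7 × (37/427.66) ≈ -0.84.
Since ε < 0, shoes and shoelaces are complements.

-0.84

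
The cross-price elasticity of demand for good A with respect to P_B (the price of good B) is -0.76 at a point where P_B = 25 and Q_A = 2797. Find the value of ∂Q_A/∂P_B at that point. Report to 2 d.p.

ε = (∂Q_A/∂P_B)·(P_B/Q_A) ⇒ ∂Q_A/∂P_B = ε·Q_A/P_B = -0.76 × 2797/25 ≈ -85.03.

-85.03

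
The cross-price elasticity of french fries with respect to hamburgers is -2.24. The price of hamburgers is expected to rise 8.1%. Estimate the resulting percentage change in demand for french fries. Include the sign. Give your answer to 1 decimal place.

-18.1%

%ΔQ ≈ ε × %ΔP of hamburgers = -2.24 × (8.1%) = -18.1%.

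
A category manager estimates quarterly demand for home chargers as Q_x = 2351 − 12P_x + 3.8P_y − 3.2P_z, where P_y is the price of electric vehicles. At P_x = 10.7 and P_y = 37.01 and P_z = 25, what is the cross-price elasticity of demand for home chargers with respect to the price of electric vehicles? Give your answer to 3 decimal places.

At P_x = 10.7 and P_y = 37.01 and P_z = 25: Q_x = 2283.238.
∂Q_x/∂P_y = 3.8.
ε = (∂Q_x/∂P_y)(P_y/Q_x) = 3.8 × (37.01/2283.238) ≈ 0.062.
Since ε > 0, home chargers and electric vehicles are substitutes.

0.062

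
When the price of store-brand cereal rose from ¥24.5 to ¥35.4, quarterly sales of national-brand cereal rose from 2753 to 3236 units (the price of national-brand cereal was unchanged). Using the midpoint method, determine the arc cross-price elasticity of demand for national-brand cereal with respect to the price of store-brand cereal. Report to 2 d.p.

ΔQ_A = 3236 − 2753 = 483; ΔP_B = 35.4 − 24.5 = 10.9.
Midpoints: Q̄_A = 2994.5, P̄_B = 29.95.
ε = (ΔQ_A/Q̄_A)/(ΔP_B/P̄_B) = (483/2994.5)/(10.9/29.95) ≈ 0.44.

0.44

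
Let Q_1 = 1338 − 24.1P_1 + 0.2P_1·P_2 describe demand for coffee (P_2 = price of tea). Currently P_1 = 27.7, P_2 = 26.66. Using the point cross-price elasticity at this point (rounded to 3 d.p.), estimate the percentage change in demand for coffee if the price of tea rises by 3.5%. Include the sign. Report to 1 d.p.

0.6%

At P_1 = 27.7, P_2 = 26.66: Q_1 = 818.126.
∂Q_1/∂P_2 = 0.2P_1 = 5.5400.
ε = (∂Q_1/∂P_2)(P_2/Q_1) = 5.5400 × 26.66/818.126 ≈ 0.181.
%ΔQ_1 ≈ ε × %ΔP_2 = 0.181 × (3.5%) = 0.6%.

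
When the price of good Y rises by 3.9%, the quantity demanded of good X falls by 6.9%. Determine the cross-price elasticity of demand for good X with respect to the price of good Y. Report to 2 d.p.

-1.77

ε = (%ΔQ of good X) / (%ΔP of good Y) = (-6.9%) / (3.9%) ≈ -1.77.
Negative cross-price elasticity: complements.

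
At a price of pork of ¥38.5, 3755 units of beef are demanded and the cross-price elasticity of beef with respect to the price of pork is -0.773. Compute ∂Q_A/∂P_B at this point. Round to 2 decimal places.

ε = (∂Q_A/∂P_B)·(P_B/Q_A) ⇒ ∂Q_A/∂P_B = ε·Q_A/P_B = -0.773 × 3755/38.5 ≈ -75.39.

-75.39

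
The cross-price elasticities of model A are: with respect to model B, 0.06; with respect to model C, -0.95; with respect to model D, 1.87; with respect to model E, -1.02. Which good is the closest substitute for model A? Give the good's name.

Substitutes have ε > 0. Among the positive values, 1.87 (model D) is largest.

model D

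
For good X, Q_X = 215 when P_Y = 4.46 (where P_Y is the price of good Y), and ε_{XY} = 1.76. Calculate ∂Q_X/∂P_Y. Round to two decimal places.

84.84

ε = (∂Q_X/∂P_Y)·(P_Y/Q_X) ⇒ ∂Q_X/∂P_Y = ε·Q_X/P_Y = 1.76 × 215/4.46 ≈ 84.84.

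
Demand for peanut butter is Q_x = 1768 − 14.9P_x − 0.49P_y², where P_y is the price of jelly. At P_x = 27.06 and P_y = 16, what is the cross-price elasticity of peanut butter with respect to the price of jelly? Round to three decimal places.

At P_x = 27.06 and P_y = 16: Q_x = 1239.366.
∂Q_x/∂P_y = -0.98P_y = -0.98(16) = -15.6800.
ε = (∂Q_x/∂P_y)(P_y/Q_x) = -15.6800 × (16/1239.366) ≈ -0.202.

-0.202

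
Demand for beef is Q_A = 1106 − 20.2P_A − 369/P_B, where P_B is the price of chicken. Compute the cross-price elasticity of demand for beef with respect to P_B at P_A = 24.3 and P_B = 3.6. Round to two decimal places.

0.20

At P_A = 24.3 and P_B = 3.6: Q_A = 512.64.
∂Q_A/∂P_B = 369/P_B² = 28.4722.
ε = (∂Q_A/∂P_B)(P_B/Q_A) = 28.4722 × (3.6/512.64) ≈ 0.20.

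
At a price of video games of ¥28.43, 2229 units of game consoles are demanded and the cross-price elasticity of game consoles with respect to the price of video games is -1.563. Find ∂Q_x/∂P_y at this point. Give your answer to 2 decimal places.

-122.54

ε = (∂Q_x/∂P_y)·(P_y/Q_x) ⇒ ∂Q_x/∂P_y = ε·Q_x/P_y = -1.563 × 2229/28.43 ≈ -122.54.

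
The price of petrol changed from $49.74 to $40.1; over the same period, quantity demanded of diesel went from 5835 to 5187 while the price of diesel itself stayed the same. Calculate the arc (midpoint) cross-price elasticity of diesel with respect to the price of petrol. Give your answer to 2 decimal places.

0.55

ΔQ_A = 5187 − 5835 = -648; ΔP_B = 40.1 − 49.74 = -9.64.
Midpoints: Q̄_A = 5511.0, P̄_B = 44.92.
ε = (ΔQ_A/Q̄_A)/(ΔP_B/P̄_B) = (-648/5511.0)/(-9.64/44.92) ≈ 0.55.
ε > 0: diesel and petrol are substitutes.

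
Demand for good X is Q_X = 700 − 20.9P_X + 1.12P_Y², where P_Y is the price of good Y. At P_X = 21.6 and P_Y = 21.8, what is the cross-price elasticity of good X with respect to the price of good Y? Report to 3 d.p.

1.363

At P_X = 21.6 and P_Y = 21.8: Q_X = 780.829.
∂Q_X/∂P_Y = 2.24P_Y = 2.24(21.8) = 48.8320.
ε = (∂Q_X/∂P_Y)(P_Y/Q_X) = 48.8320 × (21.8/780.829) ≈ 1.363.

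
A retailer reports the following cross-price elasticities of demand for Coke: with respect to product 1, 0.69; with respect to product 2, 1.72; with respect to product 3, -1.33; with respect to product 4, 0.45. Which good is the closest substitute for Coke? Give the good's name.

product 2

Substitutes have ε > 0. Among the positive values, 1.72 (product 2) is largest.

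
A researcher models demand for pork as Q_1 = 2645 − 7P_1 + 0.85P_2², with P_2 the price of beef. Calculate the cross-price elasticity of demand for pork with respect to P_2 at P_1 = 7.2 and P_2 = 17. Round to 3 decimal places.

At P_1 = 7.2 and P_2 = 17: Q_1 = 2840.25.
∂Q_1/∂P_2 = 1.7P_2 = 1.7(17) = 28.9000.
ε = (∂Q_1/∂P_2)(P_2/Q_1) = 28.9000 × (17/2840.25) ≈ 0.173.

0.173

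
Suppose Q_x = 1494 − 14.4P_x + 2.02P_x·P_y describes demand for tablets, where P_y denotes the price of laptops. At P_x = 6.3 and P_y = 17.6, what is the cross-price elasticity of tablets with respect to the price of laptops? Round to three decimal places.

0.138

At P_x = 6.3 and P_y = 17.6: Q_x = 1627.258.
∂Q_x/∂P_y = 2.02P_x = 2.02(6.3) = 12.7260.
ε = (∂Q_x/∂P_y)(P_y/Q_x) = 12.7260 × (17.6/1627.258) ≈ 0.138.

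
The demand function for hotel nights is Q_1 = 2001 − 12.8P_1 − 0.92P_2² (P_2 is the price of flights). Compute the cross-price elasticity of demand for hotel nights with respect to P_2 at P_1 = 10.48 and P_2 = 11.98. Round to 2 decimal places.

At P_1 = 10.48 and P_2 = 11.98: Q_1 = 1734.817.
∂Q_1/∂P_2 = -1.84P_2 = -1.84(11.98) = -22.0432.
ε = (∂Q_1/∂P_2)(P_2/Q_1) = -22.0432 × (11.98/1734.817) ≈ -0.15.

-0.15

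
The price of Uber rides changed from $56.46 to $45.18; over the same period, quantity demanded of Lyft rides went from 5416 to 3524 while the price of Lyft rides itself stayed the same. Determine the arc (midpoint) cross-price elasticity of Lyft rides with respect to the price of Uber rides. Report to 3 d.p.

ΔQ_A = 3524 − 5416 = -1892; ΔP_B = 45.18 − 56.46 = -11.28.
Midpoints: Q̄_A = 4470.0, P̄_B = 50.82.
ε = (ΔQ_A/Q̄_A)/(ΔP_B/P̄_B) = (-1892/4470.0)/(-11.28/50.82) ≈ 1.907.

1.907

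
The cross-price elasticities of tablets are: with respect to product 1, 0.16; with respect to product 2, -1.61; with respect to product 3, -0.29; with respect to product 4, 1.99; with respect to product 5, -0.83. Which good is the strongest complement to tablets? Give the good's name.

Complements have ε < 0. The most negative value is -1.61 (product 2).

product 2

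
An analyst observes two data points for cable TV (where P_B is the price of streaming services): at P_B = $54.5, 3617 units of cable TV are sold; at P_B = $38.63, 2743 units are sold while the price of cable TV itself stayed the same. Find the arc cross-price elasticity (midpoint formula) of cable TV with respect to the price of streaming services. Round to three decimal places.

0.806

ΔQ_A = 2743 − 3617 = -874; ΔP_B = 38.63 − 54.5 = -15.87.
Midpoints: Q̄_A = 3180.0, P̄_B = 46.56.
ε = (ΔQ_A/Q̄_A)/(ΔP_B/P̄_B) = (-874/3180.0)/(-15.87/46.56) ≈ 0.806.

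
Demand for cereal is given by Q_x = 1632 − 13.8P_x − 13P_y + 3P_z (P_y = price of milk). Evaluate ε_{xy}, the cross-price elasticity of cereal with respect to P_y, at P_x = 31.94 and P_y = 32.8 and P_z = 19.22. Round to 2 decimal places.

-0.52

At P_x = 31.94 and P_y = 32.8 and P_z = 19.22: Q_x = 822.488.
∂Q_x/∂P_y = -13.
ε = (∂Q_x/∂P_y)(P_y/Q_x) = -13 × (32.8/822.488) ≈ -0.52.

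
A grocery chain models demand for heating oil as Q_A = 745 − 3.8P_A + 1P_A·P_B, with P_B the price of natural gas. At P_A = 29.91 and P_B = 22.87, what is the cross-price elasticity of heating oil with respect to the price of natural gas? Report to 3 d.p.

At P_A = 29.91 and P_B = 22.87: Q_A = 1315.384.
∂Q_A/∂P_B = 1P_A = 1(29.91) = 29.9100.
ε = (∂Q_A/∂P_B)(P_B/Q_A) = 29.9100 × (22.87/1315.384) ≈ 0.520.

0.520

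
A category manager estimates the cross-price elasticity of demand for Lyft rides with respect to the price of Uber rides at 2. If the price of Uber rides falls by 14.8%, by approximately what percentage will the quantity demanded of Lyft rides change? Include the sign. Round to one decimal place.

-29.6%

%ΔQ ≈ ε × %ΔP of Uber rides = 2 × (-14.8%) = -29.6%.
Demand for Lyft rides falls by about 29.6%.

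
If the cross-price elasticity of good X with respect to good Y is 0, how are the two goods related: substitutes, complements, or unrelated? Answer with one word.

ε = 0: demand for good X does not respond to good Y's price; the goods are unrelated.

unrelated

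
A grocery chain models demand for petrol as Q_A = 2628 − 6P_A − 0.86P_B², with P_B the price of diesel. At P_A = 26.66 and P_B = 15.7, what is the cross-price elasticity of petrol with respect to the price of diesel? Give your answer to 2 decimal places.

-0.19

At P_A = 26.66 and P_B = 15.7: Q_A = 2256.059.
∂Q_A/∂P_B = -1.72P_B = -1.72(15.7) = -27.0040.
ε = (∂Q_A/∂P_B)(P_B/Q_A) = -27.0040 × (15.7/2256.059) ≈ -0.19.
ε < 0: complements.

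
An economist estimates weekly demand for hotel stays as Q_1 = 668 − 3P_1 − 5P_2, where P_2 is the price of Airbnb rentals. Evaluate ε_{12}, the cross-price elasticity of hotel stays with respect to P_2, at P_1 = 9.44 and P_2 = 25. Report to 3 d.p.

At P_1 = 9.44 and P_2 = 25: Q_1 = 514.68.
∂Q_1/∂P_2 = -5.
ε = (∂Q_1/∂P_2)(P_2/Q_1) = -5 × (25/514.68) ≈ -0.243.
Since ε < 0, hotel stays and Airbnb rentals are complements.

-0.243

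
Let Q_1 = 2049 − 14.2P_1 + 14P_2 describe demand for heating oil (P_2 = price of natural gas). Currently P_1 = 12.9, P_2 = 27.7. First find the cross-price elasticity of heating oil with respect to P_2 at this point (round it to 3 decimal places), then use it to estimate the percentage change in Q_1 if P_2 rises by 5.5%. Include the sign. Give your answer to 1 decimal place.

At P_1 = 12.9, P_2 = 27.7: Q_1 = 2253.62.
∂Q_1/∂P_2 = 14.
ε = (∂Q_1/∂P_2)(P_2/Q_1) = 14.0000 × 27.7/2253.62 ≈ 0.172.
%ΔQ_1 ≈ ε × %ΔP_2 = 0.172 × (5.5%) = 0.9%.

0.9%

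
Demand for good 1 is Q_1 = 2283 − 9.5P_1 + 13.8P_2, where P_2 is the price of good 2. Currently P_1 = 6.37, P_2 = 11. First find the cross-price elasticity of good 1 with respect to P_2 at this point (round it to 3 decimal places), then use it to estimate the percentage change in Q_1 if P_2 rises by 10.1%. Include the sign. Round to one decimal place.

At P_1 = 6.37, P_2 = 11: Q_1 = 2374.285.
∂Q_1/∂P_2 = 13.8.
ε = (∂Q_1/∂P_2)(P_2/Q_1) = 13.8000 × 11/2374.285 ≈ 0.064.
%ΔQ_1 ≈ ε × %ΔP_2 = 0.064 × (10.1%) = 0.6%.

0.6%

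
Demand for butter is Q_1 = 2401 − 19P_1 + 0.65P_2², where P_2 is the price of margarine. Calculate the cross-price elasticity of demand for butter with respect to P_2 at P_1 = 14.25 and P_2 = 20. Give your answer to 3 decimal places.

At P_1 = 14.25 and P_2 = 20: Q_1 = 2390.25.
∂Q_1/∂P_2 = 1.3P_2 = 1.3(20) = 26.0000.
ε = (∂Q_1/∂P_2)(P_2/Q_1) = 26.0000 × (20/2390.25) ≈ 0.218.
ε > 0: substitutes.

0.218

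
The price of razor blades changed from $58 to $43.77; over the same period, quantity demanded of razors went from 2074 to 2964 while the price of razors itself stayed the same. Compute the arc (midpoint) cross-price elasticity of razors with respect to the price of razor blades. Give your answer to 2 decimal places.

-1.26

ΔQ_A = 2964 − 2074 = 890; ΔP_B = 43.77 − 58 = -14.23.
Midpoints: Q̄_A = 2519.0, P̄_B = 50.89.
ε = (ΔQ_A/Q̄_A)/(ΔP_B/P̄_B) = (890/2519.0)/(-14.23/50.89) ≈ -1.26.
ε < 0: razors and razor blades are complements.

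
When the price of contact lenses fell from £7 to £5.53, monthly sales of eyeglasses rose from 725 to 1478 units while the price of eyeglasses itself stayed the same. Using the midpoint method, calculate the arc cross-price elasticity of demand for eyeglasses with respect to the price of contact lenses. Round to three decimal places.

-2.913

ΔQ_A = 1478 − 725 = 753; ΔP_B = 5.53 − 7 = -1.47.
Midpoints: Q̄_A = 1101.5, P̄_B = 6.27.
ε = (ΔQ_A/Q̄_A)/(ΔP_B/P̄_B) = (753/1101.5)/(-1.47/6.27) ≈ -2.913.
ε < 0: eyeglasses and contact lenses are complements.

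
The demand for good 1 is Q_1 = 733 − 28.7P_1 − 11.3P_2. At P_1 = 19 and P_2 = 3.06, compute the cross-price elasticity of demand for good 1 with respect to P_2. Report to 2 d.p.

-0.23

At P_1 = 19 and P_2 = 3.06: Q_1 = 153.122.
∂Q_1/∂P_2 = -11.3.
ε = (∂Q_1/∂P_2)(P_2/Q_1) = -11.3 × (3.06/153.122) ≈ -0.23.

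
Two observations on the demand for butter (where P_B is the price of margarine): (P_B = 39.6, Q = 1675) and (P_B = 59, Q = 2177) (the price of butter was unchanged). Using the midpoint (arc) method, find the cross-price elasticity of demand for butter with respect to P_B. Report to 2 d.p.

ΔQ_A = 2177 − 1675 = 502; ΔP_B = 59 − 39.6 = 19.4.
Midpoints: Q̄_A = 1926.0, P̄_B = 49.30.
ε = (ΔQ_A/Q̄_A)/(ΔP_B/P̄_B) = (502/1926.0)/(19.4/49.30) ≈ 0.66.

0.66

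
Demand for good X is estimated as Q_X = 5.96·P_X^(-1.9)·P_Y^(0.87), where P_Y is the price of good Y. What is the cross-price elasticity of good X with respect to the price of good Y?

In a log-linear (constant-elasticity) demand function, the coefficient on the exponent of P_Y is the cross-price elasticity.
ε = 0.87. Positive, so good X and good Y are substitutes.

0.87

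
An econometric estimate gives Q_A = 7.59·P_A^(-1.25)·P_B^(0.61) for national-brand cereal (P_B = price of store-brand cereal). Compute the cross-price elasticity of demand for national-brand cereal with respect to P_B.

0.61

In a log-linear (constant-elasticity) demand function, the coefficient on the exponent of P_B is the cross-price elasticity.
ε = 0.61. Positive, so national-brand cereal and store-brand cereal are substitutes.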